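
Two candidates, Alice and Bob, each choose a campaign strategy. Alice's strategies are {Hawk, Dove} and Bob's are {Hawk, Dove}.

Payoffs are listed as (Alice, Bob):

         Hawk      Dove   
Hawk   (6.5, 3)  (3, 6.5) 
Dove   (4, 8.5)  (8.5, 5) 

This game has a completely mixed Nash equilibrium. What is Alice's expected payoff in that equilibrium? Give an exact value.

173/32

First find y, the probability Bob plays Hawk, from Alice's indifference between Hawk and Dove: 6.5y + 3(1−y) = 4y + 8.5(1−y), giving y = 11/16.
Since Alice is indifferent in equilibrium, Alice's expected payoff equals the payoff from either row against (11/16, 5/16). Using Hawk: 6.5(11/16) + 3(5/16) = 173/32.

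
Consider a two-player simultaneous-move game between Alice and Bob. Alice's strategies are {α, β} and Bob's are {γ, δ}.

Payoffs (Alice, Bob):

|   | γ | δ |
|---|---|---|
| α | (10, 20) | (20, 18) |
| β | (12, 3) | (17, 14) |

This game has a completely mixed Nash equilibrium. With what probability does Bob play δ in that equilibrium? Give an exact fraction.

2/5

Let q be the probability that Bob plays γ. In a completely mixed equilibrium, Alice must be indifferent between α and β.
Alice's expected payoff from α is 10q + 20(1−q); from β it is 12q + 17(1−q).
Setting these equal: −10q + 20 = −5q + 17, so q = 3/5.
Therefore Bob plays δ with probability 1 − 3/5 = 2/5.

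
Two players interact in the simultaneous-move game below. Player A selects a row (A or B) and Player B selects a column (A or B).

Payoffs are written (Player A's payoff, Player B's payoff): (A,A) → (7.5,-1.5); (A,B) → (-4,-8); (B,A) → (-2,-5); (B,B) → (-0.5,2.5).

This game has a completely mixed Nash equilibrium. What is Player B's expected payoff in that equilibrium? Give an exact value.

-25/8

First find x, the probability Player A plays A, from Player B's indifference between A and B: −1.5x − 5(1−x) = −8x + 2.5(1−x), giving x = 15/28.
Since Player B is indifferent in equilibrium, Player B's expected payoff equals the payoff from either column against (15/28, 13/28). Using A: −1.5(15/28) − 5(13/28) = -25/8.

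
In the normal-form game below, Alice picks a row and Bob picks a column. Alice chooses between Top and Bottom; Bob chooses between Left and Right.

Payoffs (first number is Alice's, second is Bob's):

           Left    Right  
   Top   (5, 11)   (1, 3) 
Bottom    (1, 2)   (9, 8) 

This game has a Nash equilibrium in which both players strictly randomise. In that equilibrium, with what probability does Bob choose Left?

Let c be the probability that Bob plays Left. In a completely mixed equilibrium, Alice must be indifferent between Top and Bottom.
Alice's expected payoff from Top is 5c + (1−c); from Bottom it is c + 9(1−c).
Setting these equal: 4c + 1 = −8c + 9, so c = 2/3.

2/3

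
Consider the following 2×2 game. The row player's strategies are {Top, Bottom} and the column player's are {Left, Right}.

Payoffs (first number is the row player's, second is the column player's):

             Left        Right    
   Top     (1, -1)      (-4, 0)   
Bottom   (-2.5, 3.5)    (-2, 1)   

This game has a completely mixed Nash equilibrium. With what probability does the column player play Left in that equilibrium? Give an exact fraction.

4/11

Let q be the probability that the column player plays Left. In a completely mixed equilibrium, the row player must be indifferent between Top and Bottom.
The row player's expected payoff from Top is q − 4(1−q); from Bottom it is −2.5q − 2(1−q).
Setting these equal: 5q − 4 = −0.5q − 2, so q = 4/11.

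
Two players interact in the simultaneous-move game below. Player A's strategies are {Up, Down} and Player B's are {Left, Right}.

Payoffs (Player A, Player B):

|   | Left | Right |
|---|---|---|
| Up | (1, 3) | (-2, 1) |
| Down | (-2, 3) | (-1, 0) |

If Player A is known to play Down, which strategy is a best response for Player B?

Against Down, Player B earns 3 from Left and 0 from Right.
So Left is the best response.

Left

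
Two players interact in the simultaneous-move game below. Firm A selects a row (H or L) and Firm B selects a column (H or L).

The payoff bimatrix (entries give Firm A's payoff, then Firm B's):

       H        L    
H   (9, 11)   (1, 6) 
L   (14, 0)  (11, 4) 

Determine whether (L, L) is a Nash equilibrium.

Yes

At (L, L), Firm A earns 11; switching to H would give 1, so Firm A has no profitable deviation.
Firm B earns 4; switching to H would give 0, so Firm B has no profitable deviation.
Neither player can gain by a unilateral deviation, so this profile is a Nash equilibrium.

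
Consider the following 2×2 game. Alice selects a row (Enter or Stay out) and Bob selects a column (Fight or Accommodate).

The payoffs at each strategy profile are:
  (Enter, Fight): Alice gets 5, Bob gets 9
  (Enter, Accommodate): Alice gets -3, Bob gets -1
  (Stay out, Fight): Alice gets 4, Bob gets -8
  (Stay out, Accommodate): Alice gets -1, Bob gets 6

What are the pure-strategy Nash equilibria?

(Enter, Fight): Alice gets 5 ≥ 4 from Stay out, and Bob gets 9 ≥ -1 from Accommodate — Nash equilibrium.
(Enter, Accommodate): Alice prefers Stay out (-1 > -3); Bob prefers Fight (9 > -1) — not an equilibrium.
(Stay out, Fight): Alice prefers Enter (5 > 4); Bob prefers Accommodate (6 > -8) — not an equilibrium.
(Stay out, Accommodate): Alice gets -1 ≥ -3 from Enter, and Bob gets 6 ≥ -8 from Fight — Nash equilibrium.

(Enter, Fight) and (Stay out, Accommodate)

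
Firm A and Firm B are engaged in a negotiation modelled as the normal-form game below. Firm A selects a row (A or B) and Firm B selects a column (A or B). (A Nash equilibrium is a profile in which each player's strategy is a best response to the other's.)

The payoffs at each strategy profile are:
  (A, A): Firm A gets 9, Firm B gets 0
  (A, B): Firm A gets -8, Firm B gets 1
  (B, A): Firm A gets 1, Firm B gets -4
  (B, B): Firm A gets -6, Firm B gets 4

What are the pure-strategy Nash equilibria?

(A, A): Firm B prefers B (1 > 0) — not an equilibrium.
(A, B): Firm A prefers B (-6 > -8) — not an equilibrium.
(B, A): Firm A prefers A (9 > 1); Firm B prefers B (4 > -4) — not an equilibrium.
(B, B): Firm A gets -6 ≥ -8 from A, and Firm B gets 4 ≥ -4 from A — Nash equilibrium.

(B, B)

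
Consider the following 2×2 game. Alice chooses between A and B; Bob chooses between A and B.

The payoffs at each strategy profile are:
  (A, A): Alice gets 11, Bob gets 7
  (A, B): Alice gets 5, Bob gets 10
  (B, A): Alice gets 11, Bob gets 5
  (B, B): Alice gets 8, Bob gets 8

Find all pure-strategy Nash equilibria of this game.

(B, B)

(A, A): Bob prefers B (10 > 7) — not an equilibrium.
(A, B): Alice prefers B (8 > 5) — not an equilibrium.
(B, A): Bob prefers B (8 > 5) — not an equilibrium.
(B, B): Alice gets 8 ≥ 5 from A, and Bob gets 8 ≥ 5 from A — Nash equilibrium.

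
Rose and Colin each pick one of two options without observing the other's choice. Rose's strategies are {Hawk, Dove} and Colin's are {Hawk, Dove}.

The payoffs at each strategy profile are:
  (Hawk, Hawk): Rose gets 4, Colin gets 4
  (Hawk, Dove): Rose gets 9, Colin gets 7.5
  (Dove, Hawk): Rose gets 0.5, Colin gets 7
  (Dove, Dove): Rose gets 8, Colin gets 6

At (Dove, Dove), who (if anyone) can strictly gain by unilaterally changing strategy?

Rose at (Dove, Dove) earns 8; deviating to Hawk yields 9 — a strict improvement.
Colin earns 6; deviating to Hawk yields 7 — a strict improvement.
Both Rose and Colin have strictly profitable deviations.

Both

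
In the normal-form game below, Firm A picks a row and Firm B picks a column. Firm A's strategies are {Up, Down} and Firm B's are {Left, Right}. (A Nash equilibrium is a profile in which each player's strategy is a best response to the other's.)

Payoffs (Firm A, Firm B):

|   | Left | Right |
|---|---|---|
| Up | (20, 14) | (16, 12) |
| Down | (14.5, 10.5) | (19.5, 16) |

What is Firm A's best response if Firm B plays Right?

Down

Against Right, Firm A earns 16 from Up and 19.5 from Down.
So Down is the best response.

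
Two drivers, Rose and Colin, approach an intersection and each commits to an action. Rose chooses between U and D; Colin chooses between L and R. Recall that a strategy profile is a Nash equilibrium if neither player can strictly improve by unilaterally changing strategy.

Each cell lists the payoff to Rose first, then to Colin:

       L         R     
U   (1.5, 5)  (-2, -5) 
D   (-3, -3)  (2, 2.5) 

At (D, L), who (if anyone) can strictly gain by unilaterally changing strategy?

Both

Rose at (D, L) earns -3; deviating to U yields 1.5 — a strict improvement.
Colin earns -3; deviating to R yields 2.5 — a strict improvement.
Both Rose and Colin have strictly profitable deviations.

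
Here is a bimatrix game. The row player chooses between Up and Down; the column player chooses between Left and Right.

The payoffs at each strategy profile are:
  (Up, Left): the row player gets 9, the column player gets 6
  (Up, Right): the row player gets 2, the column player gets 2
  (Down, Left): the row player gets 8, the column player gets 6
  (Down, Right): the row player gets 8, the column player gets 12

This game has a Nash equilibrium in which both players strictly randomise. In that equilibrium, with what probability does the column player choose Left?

Let y be the probability that the column player plays Left. In a completely mixed equilibrium, the row player must be indifferent between Up and Down.
The row player's expected payoff from Up is 9y + 2(1−y); from Down it is 8y + 8(1−y).
Setting these equal: 7y + 2 = 8, so y = 6/7.

6/7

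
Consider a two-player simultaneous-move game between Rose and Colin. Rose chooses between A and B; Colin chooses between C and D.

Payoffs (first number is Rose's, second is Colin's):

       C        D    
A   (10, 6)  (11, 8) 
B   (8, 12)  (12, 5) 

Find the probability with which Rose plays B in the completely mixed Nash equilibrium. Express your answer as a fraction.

Let p be the probability that Rose plays A. In a completely mixed equilibrium, Colin must be indifferent between C and D.
Colin's expected payoff from C is 6p + 12(1−p); from D it is 8p + 5(1−p).
Setting these equal: −6p + 12 = 3p + 5, so p = 7/9.
Therefore Rose plays B with probability 1 − 7/9 = 2/9.

2/9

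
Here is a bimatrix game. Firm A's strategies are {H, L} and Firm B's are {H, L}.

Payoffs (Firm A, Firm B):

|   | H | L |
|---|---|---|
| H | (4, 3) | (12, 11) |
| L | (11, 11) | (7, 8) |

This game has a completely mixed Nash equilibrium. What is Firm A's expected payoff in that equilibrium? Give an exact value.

First find y, the probability Firm B plays H, from Firm A's indifference between H and L: 4y + 12(1−y) = 11y + 7(1−y), giving y = 5/12.
Since Firm A is indifferent in equilibrium, Firm A's expected payoff equals the payoff from either row against (5/12, 7/12). Using H: 4(5/12) + 12(7/12) = 26/3.

26/3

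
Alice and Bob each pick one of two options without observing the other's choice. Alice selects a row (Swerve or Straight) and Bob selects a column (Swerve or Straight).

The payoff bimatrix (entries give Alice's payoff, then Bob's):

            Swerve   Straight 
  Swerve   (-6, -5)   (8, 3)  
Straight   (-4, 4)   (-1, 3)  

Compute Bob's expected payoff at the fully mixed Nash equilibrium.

3

First find x, the probability Alice plays Swerve, from Bob's indifference between Swerve and Straight: −5x + 4(1−x) = 3x + 3(1−x), giving x = 1/9.
Since Bob is indifferent in equilibrium, Bob's expected payoff equals the payoff from either column against (1/9, 8/9). Using Swerve: −5(1/9) + 4(8/9) = 3.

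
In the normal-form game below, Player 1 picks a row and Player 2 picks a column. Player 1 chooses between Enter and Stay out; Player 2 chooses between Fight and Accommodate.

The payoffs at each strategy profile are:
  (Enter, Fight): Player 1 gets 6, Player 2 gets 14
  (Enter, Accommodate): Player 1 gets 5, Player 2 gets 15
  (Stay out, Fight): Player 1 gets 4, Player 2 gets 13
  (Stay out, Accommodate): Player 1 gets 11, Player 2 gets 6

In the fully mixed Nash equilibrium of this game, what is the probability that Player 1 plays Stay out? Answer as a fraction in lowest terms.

1/8

Let r be the probability that Player 1 plays Enter. In a completely mixed equilibrium, Player 2 must be indifferent between Fight and Accommodate.
Player 2's expected payoff from Fight is 14r + 13(1−r); from Accommodate it is 15r + 6(1−r).
Setting these equal: r + 13 = 9r + 6, so r = 7/8.
Therefore Player 1 plays Stay out with probability 1 − 7/8 = 1/8.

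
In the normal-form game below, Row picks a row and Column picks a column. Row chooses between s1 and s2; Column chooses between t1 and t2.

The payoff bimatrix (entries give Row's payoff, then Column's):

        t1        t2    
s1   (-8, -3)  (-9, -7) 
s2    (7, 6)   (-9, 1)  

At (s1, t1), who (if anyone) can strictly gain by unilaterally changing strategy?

Row at (s1, t1) earns -8; deviating to s2 yields 7 — a strict improvement.
Column earns -3; deviating to t2 yields -7 — not better.
Only Row has a strictly profitable deviation.

Row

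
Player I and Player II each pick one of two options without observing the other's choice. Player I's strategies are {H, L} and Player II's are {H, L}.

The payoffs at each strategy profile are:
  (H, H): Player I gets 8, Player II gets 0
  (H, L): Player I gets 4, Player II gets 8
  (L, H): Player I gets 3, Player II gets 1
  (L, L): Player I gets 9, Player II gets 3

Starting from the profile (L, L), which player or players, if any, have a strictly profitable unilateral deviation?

Neither

Player I at (L, L) earns 9; deviating to H yields 4 — not better.
Player II earns 3; deviating to H yields 1 — not better.
Neither player can strictly improve; the profile is a Nash equilibrium.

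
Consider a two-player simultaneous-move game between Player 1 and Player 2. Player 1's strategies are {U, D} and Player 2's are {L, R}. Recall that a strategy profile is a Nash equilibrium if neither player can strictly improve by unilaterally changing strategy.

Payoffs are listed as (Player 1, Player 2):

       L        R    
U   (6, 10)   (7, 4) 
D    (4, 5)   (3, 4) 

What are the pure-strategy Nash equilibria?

(U, L)

(U, L): Player 1 gets 6 ≥ 4 from D, and Player 2 gets 10 ≥ 4 from R — Nash equilibrium.
(U, R): Player 2 prefers L (10 > 4) — not an equilibrium.
(D, L): Player 1 prefers U (6 > 4) — not an equilibrium.
(D, R): Player 1 prefers U (7 > 3); Player 2 prefers L (5 > 4) — not an equilibrium.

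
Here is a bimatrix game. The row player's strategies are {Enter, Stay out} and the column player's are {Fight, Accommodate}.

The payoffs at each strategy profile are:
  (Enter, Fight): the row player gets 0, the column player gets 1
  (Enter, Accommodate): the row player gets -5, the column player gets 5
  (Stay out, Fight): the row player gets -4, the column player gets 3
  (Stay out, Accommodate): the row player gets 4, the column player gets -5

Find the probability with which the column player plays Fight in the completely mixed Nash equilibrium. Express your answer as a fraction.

9/13

Let y be the probability that the column player plays Fight. In a completely mixed equilibrium, the row player must be indifferent between Enter and Stay out.
The row player's expected payoff from Enter is −5(1−y); from Stay out it is −4y + 4(1−y).
Setting these equal: 5y − 5 = −8y + 4, so y = 9/13.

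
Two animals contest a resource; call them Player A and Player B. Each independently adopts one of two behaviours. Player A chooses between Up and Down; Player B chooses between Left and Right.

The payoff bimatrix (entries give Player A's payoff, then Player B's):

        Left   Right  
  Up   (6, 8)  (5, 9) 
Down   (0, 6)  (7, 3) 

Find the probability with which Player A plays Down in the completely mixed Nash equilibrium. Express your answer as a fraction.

Let r be the probability that Player A plays Up. In a completely mixed equilibrium, Player B must be indifferent between Left and Right.
Player B's expected payoff from Left is 8r + 6(1−r); from Right it is 9r + 3(1−r).
Setting these equal: 2r + 6 = 6r + 3, so r = 3/4.
Therefore Player A plays Down with probability 1 − 3/4 = 1/4.

1/4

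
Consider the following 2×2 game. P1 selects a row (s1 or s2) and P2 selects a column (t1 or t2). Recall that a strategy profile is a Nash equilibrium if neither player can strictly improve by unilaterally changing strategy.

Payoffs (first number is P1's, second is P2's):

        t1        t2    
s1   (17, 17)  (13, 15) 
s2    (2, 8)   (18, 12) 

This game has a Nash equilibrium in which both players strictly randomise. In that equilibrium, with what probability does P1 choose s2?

1/3

Let x be the probability that P1 plays s1. In a completely mixed equilibrium, P2 must be indifferent between t1 and t2.
P2's expected payoff from t1 is 17x + 8(1−x); from t2 it is 15x + 12(1−x).
Setting these equal: 9x + 8 = 3x + 12, so x = 2/3.
Therefore P1 plays s2 with probability 1 − 2/3 = 1/3.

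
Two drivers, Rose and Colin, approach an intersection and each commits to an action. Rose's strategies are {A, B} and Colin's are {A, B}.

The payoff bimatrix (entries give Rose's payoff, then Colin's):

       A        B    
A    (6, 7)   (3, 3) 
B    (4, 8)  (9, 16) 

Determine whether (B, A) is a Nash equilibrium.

No

At (B, A), Rose earns 4; switching to A would give 6, so Rose would deviate.
Colin earns 8; switching to B would give 16, so Colin would deviate.
Since at least one player can profitably deviate, this is not a Nash equilibrium.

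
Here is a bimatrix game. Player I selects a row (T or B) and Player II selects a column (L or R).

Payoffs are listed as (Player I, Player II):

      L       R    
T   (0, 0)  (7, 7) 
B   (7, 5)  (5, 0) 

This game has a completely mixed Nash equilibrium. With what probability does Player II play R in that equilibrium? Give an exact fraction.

7/9

Let y be the probability that Player II plays L. In a completely mixed equilibrium, Player I must be indifferent between T and B.
Player I's expected payoff from T is 7(1−y); from B it is 7y + 5(1−y).
Setting these equal: −7y + 7 = 2y + 5, so y = 2/9.
Therefore Player II plays R with probability 1 − 2/9 = 7/9.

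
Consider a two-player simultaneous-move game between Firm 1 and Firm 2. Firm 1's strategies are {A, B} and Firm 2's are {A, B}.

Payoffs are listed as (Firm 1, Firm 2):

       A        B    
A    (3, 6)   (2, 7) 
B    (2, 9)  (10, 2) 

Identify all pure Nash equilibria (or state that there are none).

none

(A, A): Firm 2 prefers B (7 > 6) — not an equilibrium.
(A, B): Firm 1 prefers B (10 > 2) — not an equilibrium.
(B, A): Firm 1 prefers A (3 > 2) — not an equilibrium.
(B, B): Firm 2 prefers A (9 > 2) — not an equilibrium.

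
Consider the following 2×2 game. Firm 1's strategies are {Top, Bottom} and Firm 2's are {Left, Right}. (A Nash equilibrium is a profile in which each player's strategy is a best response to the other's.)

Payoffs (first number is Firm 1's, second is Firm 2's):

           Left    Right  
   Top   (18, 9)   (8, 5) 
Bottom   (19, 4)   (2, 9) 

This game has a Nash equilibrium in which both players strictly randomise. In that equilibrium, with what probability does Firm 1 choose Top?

Let r be the probability that Firm 1 plays Top. In a completely mixed equilibrium, Firm 2 must be indifferent between Left and Right.
Firm 2's expected payoff from Left is 9r + 4(1−r); from Right it is 5r + 9(1−r).
Setting these equal: 5r + 4 = −4r + 9, so r = 5/9.

5/9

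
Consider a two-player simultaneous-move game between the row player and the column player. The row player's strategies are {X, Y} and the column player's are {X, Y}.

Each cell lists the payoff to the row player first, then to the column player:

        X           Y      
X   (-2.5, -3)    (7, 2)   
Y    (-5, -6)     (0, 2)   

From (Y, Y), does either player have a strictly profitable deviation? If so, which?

The row player

The row player at (Y, Y) earns 0; deviating to X yields 7 — a strict improvement.
The column player earns 2; deviating to X yields -6 — not better.
Only the row player has a strictly profitable deviation.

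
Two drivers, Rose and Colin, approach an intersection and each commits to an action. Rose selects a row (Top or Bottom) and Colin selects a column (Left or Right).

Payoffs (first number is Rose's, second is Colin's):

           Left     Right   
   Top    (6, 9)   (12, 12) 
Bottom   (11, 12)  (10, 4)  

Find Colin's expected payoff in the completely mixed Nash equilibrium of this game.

108/11

First find x, the probability Rose plays Top, from Colin's indifference between Left and Right: 9x + 12(1−x) = 12x + 4(1−x), giving x = 8/11.
Since Colin is indifferent in equilibrium, Colin's expected payoff equals the payoff from either column against (8/11, 3/11). Using Left: 9(8/11) + 12(3/11) = 108/11.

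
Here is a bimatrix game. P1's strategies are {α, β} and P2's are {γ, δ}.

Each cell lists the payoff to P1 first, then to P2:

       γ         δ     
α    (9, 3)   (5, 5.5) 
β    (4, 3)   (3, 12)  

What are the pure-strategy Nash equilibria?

(α, γ): P2 prefers δ (5.5 > 3) — not an equilibrium.
(α, δ): P1 gets 5 ≥ 3 from β, and P2 gets 5.5 ≥ 3 from γ — Nash equilibrium.
(β, γ): P1 prefers α (9 > 4); P2 prefers δ (12 > 3) — not an equilibrium.
(β, δ): P1 prefers α (5 > 3) — not an equilibrium.

(α, δ)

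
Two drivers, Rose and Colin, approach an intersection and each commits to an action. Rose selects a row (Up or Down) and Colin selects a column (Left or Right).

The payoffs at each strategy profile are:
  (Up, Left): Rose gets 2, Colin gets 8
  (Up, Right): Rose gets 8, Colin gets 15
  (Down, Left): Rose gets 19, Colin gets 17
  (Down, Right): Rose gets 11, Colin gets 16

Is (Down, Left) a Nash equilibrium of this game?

Yes

At (Down, Left), Rose earns 19; switching to Up would give 2, so Rose has no profitable deviation.
Colin earns 17; switching to Right would give 16, so Colin has no profitable deviation.
Neither player can gain by a unilateral deviation, so this profile is a Nash equilibrium.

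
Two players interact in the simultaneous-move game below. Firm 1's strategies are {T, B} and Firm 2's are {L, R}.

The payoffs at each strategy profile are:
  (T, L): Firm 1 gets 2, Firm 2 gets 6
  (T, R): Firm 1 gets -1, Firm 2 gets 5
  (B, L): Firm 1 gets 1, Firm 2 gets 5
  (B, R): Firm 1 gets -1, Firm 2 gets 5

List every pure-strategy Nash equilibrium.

(T, L) and (B, R)

(T, L): Firm 1 gets 2 ≥ 1 from B, and Firm 2 gets 6 ≥ 5 from R — Nash equilibrium.
(T, R): Firm 2 prefers L (6 > 5) — not an equilibrium.
(B, L): Firm 1 prefers T (2 > 1) — not an equilibrium.
(B, R): Firm 1 gets -1 ≥ -1 from T, and Firm 2 gets 5 ≥ 5 from L — Nash equilibrium.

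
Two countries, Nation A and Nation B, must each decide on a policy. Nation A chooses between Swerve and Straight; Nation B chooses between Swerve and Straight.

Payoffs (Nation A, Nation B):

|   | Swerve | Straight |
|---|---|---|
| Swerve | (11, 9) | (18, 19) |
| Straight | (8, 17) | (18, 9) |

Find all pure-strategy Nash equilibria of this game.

(Swerve, Straight)

(Swerve, Swerve): Nation B prefers Straight (19 > 9) — not an equilibrium.
(Swerve, Straight): Nation A gets 18 ≥ 18 from Straight, and Nation B gets 19 ≥ 9 from Swerve — Nash equilibrium.
(Straight, Swerve): Nation A prefers Swerve (11 > 8) — not an equilibrium.
(Straight, Straight): Nation B prefers Swerve (17 > 9) — not an equilibrium.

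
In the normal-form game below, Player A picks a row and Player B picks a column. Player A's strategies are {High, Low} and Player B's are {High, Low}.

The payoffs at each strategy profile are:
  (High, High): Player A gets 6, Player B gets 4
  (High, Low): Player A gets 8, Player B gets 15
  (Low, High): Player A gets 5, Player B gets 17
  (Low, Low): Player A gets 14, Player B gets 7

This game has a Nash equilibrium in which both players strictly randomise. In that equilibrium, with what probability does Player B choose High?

Let y be the probability that Player B plays High. In a completely mixed equilibrium, Player A must be indifferent between High and Low.
Player A's expected payoff from High is 6y + 8(1−y); from Low it is 5y + 14(1−y).
Setting these equal: −2y + 8 = −9y + 14, so y = 6/7.

6/7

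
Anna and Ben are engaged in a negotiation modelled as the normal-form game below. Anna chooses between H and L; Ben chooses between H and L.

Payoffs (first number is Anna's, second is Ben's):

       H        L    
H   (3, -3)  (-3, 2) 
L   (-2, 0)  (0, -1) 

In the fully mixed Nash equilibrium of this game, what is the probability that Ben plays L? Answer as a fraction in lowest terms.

5/8

Let q be the probability that Ben plays H. In a completely mixed equilibrium, Anna must be indifferent between H and L.
Anna's expected payoff from H is 3q − 3(1−q); from L it is −2q.
Setting these equal: 6q − 3 = −2q, so q = 3/8.
Therefore Ben plays L with probability 1 − 3/8 = 5/8.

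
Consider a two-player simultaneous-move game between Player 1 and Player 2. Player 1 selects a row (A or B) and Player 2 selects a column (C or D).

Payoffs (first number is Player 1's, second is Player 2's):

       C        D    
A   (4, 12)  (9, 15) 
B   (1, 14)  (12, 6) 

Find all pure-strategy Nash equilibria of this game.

none

(A, C): Player 2 prefers D (15 > 12) — not an equilibrium.
(A, D): Player 1 prefers B (12 > 9) — not an equilibrium.
(B, C): Player 1 prefers A (4 > 1) — not an equilibrium.
(B, D): Player 2 prefers C (14 > 6) — not an equilibrium.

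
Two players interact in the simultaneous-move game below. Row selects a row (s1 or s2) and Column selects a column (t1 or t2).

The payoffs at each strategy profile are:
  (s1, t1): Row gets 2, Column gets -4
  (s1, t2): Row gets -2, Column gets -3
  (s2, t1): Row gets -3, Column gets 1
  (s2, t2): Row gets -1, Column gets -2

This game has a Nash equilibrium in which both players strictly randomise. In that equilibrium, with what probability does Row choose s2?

Let x be the probability that Row plays s1. In a completely mixed equilibrium, Column must be indifferent between t1 and t2.
Column's expected payoff from t1 is −4x + (1−x); from t2 it is −3x − 2(1−x).
Setting these equal: −5x + 1 = −x − 2, so x = 3/4.
Therefore Row plays s2 with probability 1 − 3/4 = 1/4.

1/4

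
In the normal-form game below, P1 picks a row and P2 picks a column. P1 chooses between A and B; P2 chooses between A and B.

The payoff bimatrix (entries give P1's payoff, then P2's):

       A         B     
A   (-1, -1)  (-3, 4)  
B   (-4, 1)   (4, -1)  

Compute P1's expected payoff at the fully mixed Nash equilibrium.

First find y, the probability P2 plays A, from P1's indifference between A and B: −y − 3(1−y) = −4y + 4(1−y), giving y = 7/10.
Since P1 is indifferent in equilibrium, P1's expected payoff equals the payoff from either row against (7/10, 3/10). Using A: −(7/10) − 3(3/10) = -8/5.

-8/5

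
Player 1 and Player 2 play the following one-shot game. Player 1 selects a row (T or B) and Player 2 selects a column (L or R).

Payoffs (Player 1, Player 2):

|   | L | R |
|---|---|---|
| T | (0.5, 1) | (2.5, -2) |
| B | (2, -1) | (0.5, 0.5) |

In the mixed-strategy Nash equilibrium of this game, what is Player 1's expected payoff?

First find y, the probability Player 2 plays L, from Player 1's indifference between T and B: 0.5y + 2.5(1−y) = 2y + 0.5(1−y), giving y = 4/7.
Since Player 1 is indifferent in equilibrium, Player 1's expected payoff equals the payoff from either row against (4/7, 3/7). Using T: 0.5(4/7) + 2.5(3/7) = 19/14.

19/14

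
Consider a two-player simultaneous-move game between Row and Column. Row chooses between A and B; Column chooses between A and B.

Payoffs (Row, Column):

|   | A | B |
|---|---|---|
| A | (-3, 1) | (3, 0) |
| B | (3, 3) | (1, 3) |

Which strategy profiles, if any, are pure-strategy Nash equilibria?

(A, A): Row prefers B (3 > -3) — not an equilibrium.
(A, B): Column prefers A (1 > 0) — not an equilibrium.
(B, A): Row gets 3 ≥ -3 from A, and Column gets 3 ≥ 3 from B — Nash equilibrium.
(B, B): Row prefers A (3 > 1) — not an equilibrium.

(B, A)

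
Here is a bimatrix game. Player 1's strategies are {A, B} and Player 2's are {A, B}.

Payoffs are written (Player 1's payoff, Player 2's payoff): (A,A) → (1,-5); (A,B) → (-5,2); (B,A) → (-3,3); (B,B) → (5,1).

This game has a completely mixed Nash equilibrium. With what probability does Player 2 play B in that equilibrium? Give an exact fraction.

Let y be the probability that Player 2 plays A. In a completely mixed equilibrium, Player 1 must be indifferent between A and B.
Player 1's expected payoff from A is y − 5(1−y); from B it is −3y + 5(1−y).
Setting these equal: 6y − 5 = −8y + 5, so y = 5/7.
Therefore Player 2 plays B with probability 1 − 5/7 = 2/7.

2/7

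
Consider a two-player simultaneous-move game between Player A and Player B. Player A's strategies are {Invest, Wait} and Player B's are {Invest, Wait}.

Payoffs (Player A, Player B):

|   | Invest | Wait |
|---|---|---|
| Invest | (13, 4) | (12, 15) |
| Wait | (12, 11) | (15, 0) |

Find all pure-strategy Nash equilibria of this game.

(Invest, Invest): Player B prefers Wait (15 > 4) — not an equilibrium.
(Invest, Wait): Player A prefers Wait (15 > 12) — not an equilibrium.
(Wait, Invest): Player A prefers Invest (13 > 12) — not an equilibrium.
(Wait, Wait): Player B prefers Invest (11 > 0) — not an equilibrium.

none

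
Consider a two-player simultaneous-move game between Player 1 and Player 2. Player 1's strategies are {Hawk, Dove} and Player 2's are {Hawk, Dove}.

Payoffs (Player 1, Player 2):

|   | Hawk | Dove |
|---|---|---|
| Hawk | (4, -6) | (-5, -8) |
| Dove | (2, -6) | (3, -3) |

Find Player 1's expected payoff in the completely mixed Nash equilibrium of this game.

First find y, the probability Player 2 plays Hawk, from Player 1's indifference between Hawk and Dove: 4y − 5(1−y) = 2y + 3(1−y), giving y = 4/5.
Since Player 1 is indifferent in equilibrium, Player 1's expected payoff equals the payoff from either row against (4/5, 1/5). Using Hawk: 4(4/5) − 5(1/5) = 11/5.

11/5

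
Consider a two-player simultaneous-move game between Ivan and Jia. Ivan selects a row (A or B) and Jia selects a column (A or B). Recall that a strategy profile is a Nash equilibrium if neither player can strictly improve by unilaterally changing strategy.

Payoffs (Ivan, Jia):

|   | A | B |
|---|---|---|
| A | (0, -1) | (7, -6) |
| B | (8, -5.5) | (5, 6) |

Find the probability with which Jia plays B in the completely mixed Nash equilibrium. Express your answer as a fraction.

Let q be the probability that Jia plays A. In a completely mixed equilibrium, Ivan must be indifferent between A and B.
Ivan's expected payoff from A is 7(1−q); from B it is 8q + 5(1−q).
Setting these equal: −7q + 7 = 3q + 5, so q = 1/5.
Therefore Jia plays B with probability 1 − 1/5 = 4/5.

4/5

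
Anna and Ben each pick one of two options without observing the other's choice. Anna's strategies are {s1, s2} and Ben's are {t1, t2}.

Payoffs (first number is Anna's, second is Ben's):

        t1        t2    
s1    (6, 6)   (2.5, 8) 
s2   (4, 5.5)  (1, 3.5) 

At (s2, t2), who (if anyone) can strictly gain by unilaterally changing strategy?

Anna at (s2, t2) earns 1; deviating to s1 yields 2.5 — a strict improvement.
Ben earns 3.5; deviating to t1 yields 5.5 — a strict improvement.
Both Anna and Ben have strictly profitable deviations.

Both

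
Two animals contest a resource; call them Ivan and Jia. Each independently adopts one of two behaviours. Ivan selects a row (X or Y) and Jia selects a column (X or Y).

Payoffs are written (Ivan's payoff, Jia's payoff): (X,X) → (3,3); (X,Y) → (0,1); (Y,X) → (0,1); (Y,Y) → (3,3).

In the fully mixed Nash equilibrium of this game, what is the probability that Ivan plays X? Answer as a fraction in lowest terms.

1/2

Let x be the probability that Ivan plays X. In a completely mixed equilibrium, Jia must be indifferent between X and Y.
Jia's expected payoff from X is 3x + (1−x); from Y it is x + 3(1−x).
Setting these equal: 2x + 1 = −2x + 3, so x = 1/2.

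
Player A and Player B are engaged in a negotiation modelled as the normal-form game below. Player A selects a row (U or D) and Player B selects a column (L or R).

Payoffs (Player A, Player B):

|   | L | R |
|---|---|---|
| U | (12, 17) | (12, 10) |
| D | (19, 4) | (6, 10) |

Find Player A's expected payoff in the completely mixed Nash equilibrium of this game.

12

First find q, the probability Player B plays L, from Player A's indifference between U and D: 12q + 12(1−q) = 19q + 6(1−q), giving q = 6/13.
Since Player A is indifferent in equilibrium, Player A's expected payoff equals the payoff from either row against (6/13, 7/13). Using U: 12(6/13) + 12(7/13) = 12.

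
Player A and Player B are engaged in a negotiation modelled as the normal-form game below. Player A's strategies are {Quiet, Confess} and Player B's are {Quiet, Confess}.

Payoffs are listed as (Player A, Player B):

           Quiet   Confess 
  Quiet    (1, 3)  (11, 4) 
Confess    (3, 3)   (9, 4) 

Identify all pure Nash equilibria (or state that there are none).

(Quiet, Quiet): Player A prefers Confess (3 > 1); Player B prefers Confess (4 > 3) — not an equilibrium.
(Quiet, Confess): Player A gets 11 ≥ 9 from Confess, and Player B gets 4 ≥ 3 from Quiet — Nash equilibrium.
(Confess, Quiet): Player B prefers Confess (4 > 3) — not an equilibrium.
(Confess, Confess): Player A prefers Quiet (11 > 9) — not an equilibrium.

(Quiet, Confess)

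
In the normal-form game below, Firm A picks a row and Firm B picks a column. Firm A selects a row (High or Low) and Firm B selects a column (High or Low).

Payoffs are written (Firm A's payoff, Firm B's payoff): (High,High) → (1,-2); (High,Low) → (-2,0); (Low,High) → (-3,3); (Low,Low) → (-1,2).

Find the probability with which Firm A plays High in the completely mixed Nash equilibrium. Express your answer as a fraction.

Let p be the probability that Firm A plays High. In a completely mixed equilibrium, Firm B must be indifferent between High and Low.
Firm B's expected payoff from High is −2p + 3(1−p); from Low it is 2(1−p).
Setting these equal: −5p + 3 = −2p + 2, so p = 1/3.

1/3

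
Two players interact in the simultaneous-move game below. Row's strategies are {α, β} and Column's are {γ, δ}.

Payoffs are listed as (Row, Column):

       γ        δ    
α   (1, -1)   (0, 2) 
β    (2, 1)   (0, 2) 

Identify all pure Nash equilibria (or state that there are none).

(α, δ) and (β, δ)

(α, γ): Row prefers β (2 > 1); Column prefers δ (2 > -1) — not an equilibrium.
(α, δ): Row gets 0 ≥ 0 from β, and Column gets 2 ≥ -1 from γ — Nash equilibrium.
(β, γ): Column prefers δ (2 > 1) — not an equilibrium.
(β, δ): Row gets 0 ≥ 0 from α, and Column gets 2 ≥ 1 from γ — Nash equilibrium.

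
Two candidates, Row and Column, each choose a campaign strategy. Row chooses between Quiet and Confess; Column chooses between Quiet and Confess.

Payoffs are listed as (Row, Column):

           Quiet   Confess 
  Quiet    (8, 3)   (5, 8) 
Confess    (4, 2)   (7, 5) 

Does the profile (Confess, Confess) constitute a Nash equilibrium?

At (Confess, Confess), Row earns 7; switching to Quiet would give 5, so Row has no profitable deviation.
Column earns 5; switching to Quiet would give 2, so Column has no profitable deviation.
Neither player can gain by a unilateral deviation, so this profile is a Nash equilibrium.

Yes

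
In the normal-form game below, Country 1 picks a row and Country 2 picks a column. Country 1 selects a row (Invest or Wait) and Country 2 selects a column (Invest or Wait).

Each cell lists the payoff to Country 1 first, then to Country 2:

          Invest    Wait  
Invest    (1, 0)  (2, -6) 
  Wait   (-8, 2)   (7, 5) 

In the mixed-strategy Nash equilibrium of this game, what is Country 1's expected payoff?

23/14

First find y, the probability Country 2 plays Invest, from Country 1's indifference between Invest and Wait: y + 2(1−y) = −8y + 7(1−y), giving y = 5/14.
Since Country 1 is indifferent in equilibrium, Country 1's expected payoff equals the payoff from either row against (5/14, 9/14). Using Invest: (5/14) + 2(9/14) = 23/14.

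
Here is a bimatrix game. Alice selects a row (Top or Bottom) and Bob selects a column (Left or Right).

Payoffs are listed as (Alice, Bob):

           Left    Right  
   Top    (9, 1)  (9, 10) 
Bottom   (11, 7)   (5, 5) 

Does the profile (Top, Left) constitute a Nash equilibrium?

At (Top, Left), Alice earns 9; switching to Bottom would give 11, so Alice would deviate.
Bob earns 1; switching to Right would give 10, so Bob would deviate.
Since at least one player can profitably deviate, this is not a Nash equilibrium.

No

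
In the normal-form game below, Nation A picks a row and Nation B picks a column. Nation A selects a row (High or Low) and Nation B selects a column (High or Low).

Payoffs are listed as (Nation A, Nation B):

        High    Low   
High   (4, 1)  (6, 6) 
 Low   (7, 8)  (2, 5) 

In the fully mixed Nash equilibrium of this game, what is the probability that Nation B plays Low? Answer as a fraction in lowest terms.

3/7

Let q be the probability that Nation B plays High. In a completely mixed equilibrium, Nation A must be indifferent between High and Low.
Nation A's expected payoff from High is 4q + 6(1−q); from Low it is 7q + 2(1−q).
Setting these equal: −2q + 6 = 5q + 2, so q = 4/7.
Therefore Nation B plays Low with probability 1 − 4/7 = 3/7.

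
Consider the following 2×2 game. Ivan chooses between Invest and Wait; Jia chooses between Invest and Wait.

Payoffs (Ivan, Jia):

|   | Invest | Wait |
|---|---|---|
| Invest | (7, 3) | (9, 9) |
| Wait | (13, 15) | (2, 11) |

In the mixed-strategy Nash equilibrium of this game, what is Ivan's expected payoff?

First find y, the probability Jia plays Invest, from Ivan's indifference between Invest and Wait: 7y + 9(1−y) = 13y + 2(1−y), giving y = 7/13.
Since Ivan is indifferent in equilibrium, Ivan's expected payoff equals the payoff from either row against (7/13, 6/13). Using Invest: 7(7/13) + 9(6/13) = 103/13.

103/13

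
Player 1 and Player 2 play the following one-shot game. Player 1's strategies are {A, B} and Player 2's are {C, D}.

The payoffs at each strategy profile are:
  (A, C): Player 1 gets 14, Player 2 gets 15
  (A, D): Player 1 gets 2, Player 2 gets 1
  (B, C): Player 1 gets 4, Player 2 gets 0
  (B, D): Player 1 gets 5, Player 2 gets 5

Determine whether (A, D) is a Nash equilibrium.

At (A, D), Player 1 earns 2; switching to B would give 5, so Player 1 would deviate.
Player 2 earns 1; switching to C would give 15, so Player 2 would deviate.
Since at least one player can profitably deviate, this is not a Nash equilibrium.

No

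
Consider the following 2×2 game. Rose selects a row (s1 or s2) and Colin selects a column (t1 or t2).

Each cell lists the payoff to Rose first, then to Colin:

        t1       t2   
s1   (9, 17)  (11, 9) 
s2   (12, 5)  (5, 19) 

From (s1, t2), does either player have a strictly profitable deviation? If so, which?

Colin

Rose at (s1, t2) earns 11; deviating to s2 yields 5 — not better.
Colin earns 9; deviating to t1 yields 17 — a strict improvement.
Only Colin has a strictly profitable deviation.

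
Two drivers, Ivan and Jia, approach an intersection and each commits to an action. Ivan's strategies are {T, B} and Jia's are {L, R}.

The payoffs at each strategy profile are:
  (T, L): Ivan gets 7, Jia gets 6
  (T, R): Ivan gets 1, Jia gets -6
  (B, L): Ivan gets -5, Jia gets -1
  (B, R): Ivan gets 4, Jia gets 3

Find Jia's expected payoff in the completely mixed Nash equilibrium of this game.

First find x, the probability Ivan plays T, from Jia's indifference between L and R: 6x − (1−x) = −6x + 3(1−x), giving x = 1/4.
Since Jia is indifferent in equilibrium, Jia's expected payoff equals the payoff from either column against (1/4, 3/4). Using L: 6(1/4) − (3/4) = 3/4.

3/4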